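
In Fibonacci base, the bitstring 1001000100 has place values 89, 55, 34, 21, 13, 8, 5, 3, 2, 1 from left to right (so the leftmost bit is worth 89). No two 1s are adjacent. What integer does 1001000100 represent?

Summing the place values of the 1 bits: 89 + 21 + 3 = 113.

113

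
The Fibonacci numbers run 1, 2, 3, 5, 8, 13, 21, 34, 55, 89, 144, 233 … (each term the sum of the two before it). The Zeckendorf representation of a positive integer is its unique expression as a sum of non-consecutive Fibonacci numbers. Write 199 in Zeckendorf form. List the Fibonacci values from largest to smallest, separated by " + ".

take 144 (≤ 199); 199 − 144 = 55
take 55 (≤ 55); 55 − 55 = 0
So 199 = 144 + 55, with no two terms consecutive in the sequence.

144 + 55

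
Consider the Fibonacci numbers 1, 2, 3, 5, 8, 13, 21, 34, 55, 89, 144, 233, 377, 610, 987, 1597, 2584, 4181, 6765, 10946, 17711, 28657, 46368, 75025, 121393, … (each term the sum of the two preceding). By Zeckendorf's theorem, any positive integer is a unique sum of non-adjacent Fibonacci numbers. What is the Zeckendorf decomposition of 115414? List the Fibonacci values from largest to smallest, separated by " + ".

75025 + 28657 + 10946 + 610 + 144 + 21 + 8 + 3

75025 ≤ 115414 < 121393, so take 75025; remainder 40389
28657 ≤ 40389 < 46368, so take 28657; remainder 11732
10946 ≤ 11732 < 17711, so take 10946; remainder 786
610 ≤ 786 < 987, so take 610; remainder 176
144 ≤ 176 < 233, so take 144; remainder 32
21 ≤ 32 < 34, so take 21; remainder 11
8 ≤ 11 < 13, so take 8; remainder 3
3 ≤ 3 < 5, so take 3; remainder 0
So 115414 = 75025 + 28657 + 10946 + 610 + 144 + 21 + 8 + 3, with no two terms consecutive in the sequence.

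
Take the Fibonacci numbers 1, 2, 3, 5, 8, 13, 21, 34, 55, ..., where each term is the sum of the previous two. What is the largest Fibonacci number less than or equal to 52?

34 ≤ 52 < 55, so the largest Fibonacci number not exceeding 52 is 34.

34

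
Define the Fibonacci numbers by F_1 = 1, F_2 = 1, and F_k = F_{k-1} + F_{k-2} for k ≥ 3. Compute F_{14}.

377

Iterating the recurrence up to F_{8} = 21 and F_{7} = 13:
F_{9} = F_{8} + F_{7} = 21 + 13 = 34
F_{10} = F_{9} + F_{8} = 34 + 21 = 55
F_{11} = F_{10} + F_{9} = 55 + 34 = 89
F_{12} = F_{11} + F_{10} = 89 + 55 = 144
F_{13} = F_{12} + F_{11} = 144 + 89 = 233
F_{14} = F_{13} + F_{12} = 233 + 144 = 377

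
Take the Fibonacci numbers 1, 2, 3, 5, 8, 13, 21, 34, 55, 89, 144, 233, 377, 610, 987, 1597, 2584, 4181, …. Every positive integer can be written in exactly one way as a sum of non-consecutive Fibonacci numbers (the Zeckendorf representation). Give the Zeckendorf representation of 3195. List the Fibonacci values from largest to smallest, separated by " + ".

2584 + 610 + 1

take 2584 (≤ 3195); 3195 − 2584 = 611
take 610 (≤ 611); 611 − 610 = 1
take 1 (≤ 1); 1 − 1 = 0
So 3195 = 2584 + 610 + 1, with no two terms consecutive in the sequence.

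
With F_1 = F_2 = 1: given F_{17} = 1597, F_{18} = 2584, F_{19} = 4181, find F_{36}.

14930352

By the addition formula F_{m+n} = F_m F_{n+1} + F_{m−1} F_n with m=19, n=17: F_{36} = 4181·2584 + 2584·1597 = 10803704 + 4126648 = 14930352.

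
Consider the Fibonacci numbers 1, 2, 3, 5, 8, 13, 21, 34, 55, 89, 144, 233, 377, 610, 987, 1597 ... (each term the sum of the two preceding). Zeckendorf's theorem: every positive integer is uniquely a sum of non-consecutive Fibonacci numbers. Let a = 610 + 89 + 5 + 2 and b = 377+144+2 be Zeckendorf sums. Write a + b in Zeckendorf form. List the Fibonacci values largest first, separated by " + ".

987 + 233 + 8 + 1

The two numbers are 706 and 523, so their sum is 1229.
take 987 (≤ 1229); 1229 − 987 = 242
take 233 (≤ 242); 242 − 233 = 9
take 8 (≤ 9); 9 − 8 = 1
take 1 (≤ 1); 1 − 1 = 0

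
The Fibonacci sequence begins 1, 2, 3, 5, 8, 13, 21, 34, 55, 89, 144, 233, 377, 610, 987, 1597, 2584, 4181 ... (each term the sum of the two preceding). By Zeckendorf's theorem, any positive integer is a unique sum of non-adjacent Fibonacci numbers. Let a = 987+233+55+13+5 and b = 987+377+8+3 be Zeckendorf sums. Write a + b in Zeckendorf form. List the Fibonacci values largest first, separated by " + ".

2584 + 55 + 21 + 8

The two numbers are 1293 and 1375, so their sum is 2668.
Greedily peel off the largest Fibonacci term at each step:
largest Fibonacci ≤ 2668 is 2584; 2668 − 2584 = 84
largest Fibonacci ≤ 84 is 55; 84 − 55 = 29
largest Fibonacci ≤ 29 is 21; 29 − 21 = 8
largest Fibonacci ≤ 8 is 8; 8 − 8 = 0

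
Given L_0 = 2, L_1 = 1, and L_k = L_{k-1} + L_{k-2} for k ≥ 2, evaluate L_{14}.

Iterating the recurrence up to L_{8} = 47 and L_{7} = 29:
L_{9} = L_{8} + L_{7} = 47 + 29 = 76
L_{10} = L_{9} + L_{8} = 76 + 47 = 123
L_{11} = L_{10} + L_{9} = 123 + 76 = 199
L_{12} = L_{11} + L_{10} = 199 + 123 = 322
L_{13} = L_{12} + L_{11} = 322 + 199 = 521
L_{14} = L_{13} + L_{12} = 521 + 322 = 843

843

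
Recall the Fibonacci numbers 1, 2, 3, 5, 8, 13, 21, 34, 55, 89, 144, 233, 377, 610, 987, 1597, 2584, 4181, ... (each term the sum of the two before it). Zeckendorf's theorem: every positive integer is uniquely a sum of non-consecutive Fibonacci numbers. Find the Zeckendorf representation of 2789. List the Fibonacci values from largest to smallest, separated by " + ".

2584 + 144 + 55 + 5 + 1

subtract 2584 from 2789: 205 remains
subtract 144 from 205: 61 remains
subtract 55 from 61: 6 remains
subtract 5 from 6: 1 remains
subtract 1 from 1: 0 remains
So 2789 = 2584 + 144 + 55 + 5 + 1, with no two terms consecutive in the sequence.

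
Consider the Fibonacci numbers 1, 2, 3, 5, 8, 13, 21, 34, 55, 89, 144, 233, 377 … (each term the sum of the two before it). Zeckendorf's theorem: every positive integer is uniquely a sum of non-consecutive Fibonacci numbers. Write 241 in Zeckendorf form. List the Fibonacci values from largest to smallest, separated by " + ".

233 ≤ 241 < 377, so take 233; remainder 8
8 ≤ 8 < 13, so take 8; remainder 0
So 241 = 233 + 8, with no two terms consecutive in the sequence.

233 + 8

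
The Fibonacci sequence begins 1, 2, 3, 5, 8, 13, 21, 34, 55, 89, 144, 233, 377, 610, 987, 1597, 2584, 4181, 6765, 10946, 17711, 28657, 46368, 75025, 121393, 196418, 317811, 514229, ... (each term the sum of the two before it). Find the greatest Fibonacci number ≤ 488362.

317811 ≤ 488362 < 514229, so the largest Fibonacci number not exceeding 488362 is 317811.

317811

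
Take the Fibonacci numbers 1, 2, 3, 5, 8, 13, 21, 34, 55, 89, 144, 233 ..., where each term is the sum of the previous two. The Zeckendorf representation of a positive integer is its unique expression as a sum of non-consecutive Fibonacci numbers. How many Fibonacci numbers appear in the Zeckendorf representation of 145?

2

Greedy algorithm:
subtract 144 from 145: 1 remains
subtract 1 from 1: 0 remains
145 = 144 + 1, which has 2 terms.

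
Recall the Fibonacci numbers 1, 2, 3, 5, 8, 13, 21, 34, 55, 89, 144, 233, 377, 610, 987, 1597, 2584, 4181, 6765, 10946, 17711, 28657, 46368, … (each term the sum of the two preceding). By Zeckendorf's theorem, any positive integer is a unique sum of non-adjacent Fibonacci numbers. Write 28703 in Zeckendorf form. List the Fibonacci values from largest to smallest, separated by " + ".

28657 + 34 + 8 + 3 + 1

28703 − 28657 = 46
46 − 34 = 12
12 − 8 = 4
4 − 3 = 1
1 − 1 = 0
So 28703 = 28657 + 34 + 8 + 3 + 1, with no two terms consecutive in the sequence.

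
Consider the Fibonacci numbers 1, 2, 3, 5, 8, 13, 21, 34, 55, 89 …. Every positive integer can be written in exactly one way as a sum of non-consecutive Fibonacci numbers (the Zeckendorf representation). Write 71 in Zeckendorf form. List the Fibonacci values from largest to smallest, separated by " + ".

55 + 13 + 3

Greedy algorithm:
71: greatest Fibonacci not exceeding it is 55, leaving 16
16: greatest Fibonacci not exceeding it is 13, leaving 3
3: greatest Fibonacci not exceeding it is 3, leaving 0
So 71 = 55 + 13 + 3, with no two terms consecutive in the sequence.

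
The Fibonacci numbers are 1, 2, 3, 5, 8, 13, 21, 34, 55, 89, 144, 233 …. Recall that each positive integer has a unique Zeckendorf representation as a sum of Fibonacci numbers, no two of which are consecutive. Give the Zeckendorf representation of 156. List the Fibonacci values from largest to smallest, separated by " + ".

Repeatedly subtract the largest Fibonacci number that fits:
156 − 144 = 12
12 − 8 = 4
4 − 3 = 1
1 − 1 = 0
So 156 = 144 + 8 + 3 + 1, with no two terms consecutive in the sequence.

144 + 8 + 3 + 1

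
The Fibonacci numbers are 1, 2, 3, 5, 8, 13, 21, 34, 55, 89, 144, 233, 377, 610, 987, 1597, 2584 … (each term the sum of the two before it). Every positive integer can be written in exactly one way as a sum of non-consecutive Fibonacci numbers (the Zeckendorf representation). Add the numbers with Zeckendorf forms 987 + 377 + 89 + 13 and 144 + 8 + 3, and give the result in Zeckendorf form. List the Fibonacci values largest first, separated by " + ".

The two numbers are 1466 and 155, so their sum is 1621.
1597 ≤ 1621 < 2584, so take 1597; remainder 24
21 ≤ 24 < 34, so take 21; remainder 3
3 ≤ 3 < 5, so take 3; remainder 0

1597 + 21 + 3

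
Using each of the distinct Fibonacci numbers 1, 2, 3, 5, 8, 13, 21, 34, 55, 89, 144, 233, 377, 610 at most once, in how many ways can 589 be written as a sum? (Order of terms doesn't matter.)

12

Starting from the Zeckendorf form and repeatedly splitting a term F_k into F_{k−1} + F_{k−2} (when neither is already used) reaches every representation.
589 = 377+144+55+13 = 377+144+55+8+5 = 377+144+34+21+13 = 377+144+55+8+3+2 = … (8 more), for 12 in all.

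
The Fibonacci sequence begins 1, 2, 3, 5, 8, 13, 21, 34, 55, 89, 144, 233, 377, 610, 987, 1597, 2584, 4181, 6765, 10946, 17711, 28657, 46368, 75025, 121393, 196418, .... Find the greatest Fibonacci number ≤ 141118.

121393

121393 ≤ 141118 < 196418, so the largest Fibonacci number not exceeding 141118 is 121393.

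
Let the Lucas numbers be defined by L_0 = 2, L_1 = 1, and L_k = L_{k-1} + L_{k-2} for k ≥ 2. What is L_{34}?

Iterating the recurrence up to L_{29} = 1149851 and L_{28} = 710647:
L_{30} = L_{29} + L_{28} = 1149851 + 710647 = 1860498
L_{31} = L_{30} + L_{29} = 1860498 + 1149851 = 3010349
L_{32} = L_{31} + L_{30} = 3010349 + 1860498 = 4870847
L_{33} = L_{32} + L_{31} = 4870847 + 3010349 = 7881196
L_{34} = L_{33} + L_{32} = 7881196 + 4870847 = 12752043

12752043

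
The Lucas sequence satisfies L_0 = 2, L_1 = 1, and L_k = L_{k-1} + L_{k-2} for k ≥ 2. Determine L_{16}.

Iterating the recurrence up to L_{9} = 76 and L_{8} = 47:
L_{10} = L_{9} + L_{8} = 76 + 47 = 123
L_{11} = L_{10} + L_{9} = 123 + 76 = 199
L_{12} = L_{11} + L_{10} = 199 + 123 = 322
L_{13} = L_{12} + L_{11} = 322 + 199 = 521
L_{14} = L_{13} + L_{12} = 521 + 322 = 843
L_{15} = L_{14} + L_{13} = 843 + 521 = 1364
L_{16} = L_{15} + L_{14} = 1364 + 843 = 2207

2207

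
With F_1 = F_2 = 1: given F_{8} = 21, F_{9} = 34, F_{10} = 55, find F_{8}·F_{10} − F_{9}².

21·55 − 34² = 1155 − 1156 = -1. (Cassini's identity: F_{k−1}F_{k+1} − F_k² = (−1)^k.)

-1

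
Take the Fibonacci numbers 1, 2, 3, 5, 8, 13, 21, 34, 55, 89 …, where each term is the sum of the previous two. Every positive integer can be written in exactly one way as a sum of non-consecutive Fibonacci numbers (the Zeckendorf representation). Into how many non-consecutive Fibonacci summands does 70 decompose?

3

70 − 55 = 15
15 − 13 = 2
2 − 2 = 0
70 = 55 + 13 + 2, which has 3 terms.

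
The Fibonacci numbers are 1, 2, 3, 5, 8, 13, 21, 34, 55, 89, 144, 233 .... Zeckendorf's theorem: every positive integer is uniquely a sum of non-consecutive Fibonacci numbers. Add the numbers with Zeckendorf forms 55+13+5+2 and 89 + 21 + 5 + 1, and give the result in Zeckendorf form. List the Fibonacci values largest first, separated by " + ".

The two numbers are 75 and 116, so their sum is 191.
191: greatest Fibonacci not exceeding it is 144, leaving 47
47: greatest Fibonacci not exceeding it is 34, leaving 13
13: greatest Fibonacci not exceeding it is 13, leaving 0

144 + 34 + 13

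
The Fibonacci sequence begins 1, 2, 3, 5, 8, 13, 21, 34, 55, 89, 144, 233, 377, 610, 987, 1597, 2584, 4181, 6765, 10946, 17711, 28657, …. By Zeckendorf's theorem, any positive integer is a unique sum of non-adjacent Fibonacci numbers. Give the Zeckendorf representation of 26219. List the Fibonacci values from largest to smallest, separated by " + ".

17711 + 6765 + 1597 + 144 + 2

Repeatedly subtract the largest Fibonacci number that fits:
17711 ≤ 26219 < 28657, so take 17711; remainder 8508
6765 ≤ 8508 < 10946, so take 6765; remainder 1743
1597 ≤ 1743 < 2584, so take 1597; remainder 146
144 ≤ 146 < 233, so take 144; remainder 2
2 ≤ 2 < 3, so take 2; remainder 0
So 26219 = 17711 + 6765 + 1597 + 144 + 2, with no two terms consecutive in the sequence.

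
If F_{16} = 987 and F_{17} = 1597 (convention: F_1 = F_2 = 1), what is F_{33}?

3524578

By F_{2k+1} = F_k² + F_{k+1}²: F_{33} = 987² + 1597² = 974169 + 2550409 = 3524578.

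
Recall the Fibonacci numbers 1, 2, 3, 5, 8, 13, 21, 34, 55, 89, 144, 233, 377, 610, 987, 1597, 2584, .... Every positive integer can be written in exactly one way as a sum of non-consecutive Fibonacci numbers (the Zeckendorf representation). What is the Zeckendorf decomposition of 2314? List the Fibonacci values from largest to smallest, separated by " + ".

Greedily peel off the largest Fibonacci term at each step:
2314: greatest Fibonacci not exceeding it is 1597, leaving 717
717: greatest Fibonacci not exceeding it is 610, leaving 107
107: greatest Fibonacci not exceeding it is 89, leaving 18
18: greatest Fibonacci not exceeding it is 13, leaving 5
5: greatest Fibonacci not exceeding it is 5, leaving 0
So 2314 = 1597 + 610 + 89 + 13 + 5, with no two terms consecutive in the sequence.

1597 + 610 + 89 + 13 + 5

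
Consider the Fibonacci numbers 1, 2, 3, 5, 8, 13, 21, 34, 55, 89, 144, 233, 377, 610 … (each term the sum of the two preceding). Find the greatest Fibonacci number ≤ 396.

377

377 ≤ 396 < 610, so the largest Fibonacci number not exceeding 396 is 377.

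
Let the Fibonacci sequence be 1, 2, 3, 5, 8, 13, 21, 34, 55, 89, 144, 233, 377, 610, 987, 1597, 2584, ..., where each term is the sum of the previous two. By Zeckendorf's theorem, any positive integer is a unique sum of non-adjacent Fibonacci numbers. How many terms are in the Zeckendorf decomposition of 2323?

Greedy algorithm:
2323 − 1597 = 726
726 − 610 = 116
116 − 89 = 27
27 − 21 = 6
6 − 5 = 1
1 − 1 = 0
2323 = 1597 + 610 + 89 + 21 + 5 + 1, which has 6 terms.

6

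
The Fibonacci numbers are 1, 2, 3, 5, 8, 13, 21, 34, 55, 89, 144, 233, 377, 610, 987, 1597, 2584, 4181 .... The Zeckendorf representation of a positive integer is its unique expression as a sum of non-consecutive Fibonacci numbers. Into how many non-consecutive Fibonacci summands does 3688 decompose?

6

Repeatedly subtract the largest Fibonacci number that fits:
3688 − 2584 = 1104
1104 − 987 = 117
117 − 89 = 28
28 − 21 = 7
7 − 5 = 2
2 − 2 = 0
3688 = 2584 + 987 + 89 + 21 + 5 + 2, which has 6 terms.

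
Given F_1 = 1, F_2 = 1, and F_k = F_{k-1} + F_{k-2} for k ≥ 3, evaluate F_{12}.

Iterating the recurrence up to F_{7} = 13 and F_{6} = 8:
F_{8} = F_{7} + F_{6} = 13 + 8 = 21
F_{9} = F_{8} + F_{7} = 21 + 13 = 34
F_{10} = F_{9} + F_{8} = 34 + 21 = 55
F_{11} = F_{10} + F_{9} = 55 + 34 = 89
F_{12} = F_{11} + F_{10} = 89 + 55 = 144

144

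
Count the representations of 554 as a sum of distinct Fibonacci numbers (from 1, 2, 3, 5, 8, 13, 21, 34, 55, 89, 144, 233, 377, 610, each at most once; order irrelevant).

3

554 = 377+144+21+8+3+1 = 377+89+55+21+8+3+1 = 233+144+89+55+21+8+3+1 — 3 representations.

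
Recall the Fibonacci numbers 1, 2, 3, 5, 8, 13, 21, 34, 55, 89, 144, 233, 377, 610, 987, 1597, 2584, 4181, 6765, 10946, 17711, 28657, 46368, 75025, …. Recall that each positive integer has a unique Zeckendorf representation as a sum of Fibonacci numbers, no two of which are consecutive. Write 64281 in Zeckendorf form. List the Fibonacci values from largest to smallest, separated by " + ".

46368 + 17711 + 144 + 55 + 3

Repeatedly subtract the largest Fibonacci number that fits:
take 46368 (≤ 64281); 64281 − 46368 = 17913
take 17711 (≤ 17913); 17913 − 17711 = 202
take 144 (≤ 202); 202 − 144 = 58
take 55 (≤ 58); 58 − 55 = 3
take 3 (≤ 3); 3 − 3 = 0
So 64281 = 46368 + 17711 + 144 + 55 + 3, with no two terms consecutive in the sequence.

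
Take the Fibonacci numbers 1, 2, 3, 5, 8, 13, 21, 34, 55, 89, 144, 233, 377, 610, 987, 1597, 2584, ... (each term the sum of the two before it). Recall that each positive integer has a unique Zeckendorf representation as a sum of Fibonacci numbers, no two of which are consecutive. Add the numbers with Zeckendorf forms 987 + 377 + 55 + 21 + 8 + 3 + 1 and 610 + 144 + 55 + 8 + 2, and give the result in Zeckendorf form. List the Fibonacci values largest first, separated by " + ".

The two numbers are 1452 and 819, so their sum is 2271.
Greedy algorithm:
2271: greatest Fibonacci not exceeding it is 1597, leaving 674
674: greatest Fibonacci not exceeding it is 610, leaving 64
64: greatest Fibonacci not exceeding it is 55, leaving 9
9: greatest Fibonacci not exceeding it is 8, leaving 1
1: greatest Fibonacci not exceeding it is 1, leaving 0

1597 + 610 + 55 + 8 + 1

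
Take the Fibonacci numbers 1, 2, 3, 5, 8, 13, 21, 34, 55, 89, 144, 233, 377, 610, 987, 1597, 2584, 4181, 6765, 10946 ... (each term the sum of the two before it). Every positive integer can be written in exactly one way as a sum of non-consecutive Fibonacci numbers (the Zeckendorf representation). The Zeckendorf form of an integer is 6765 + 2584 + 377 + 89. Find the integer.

9815

6765 + 2584 + 377 + 89 = 9815.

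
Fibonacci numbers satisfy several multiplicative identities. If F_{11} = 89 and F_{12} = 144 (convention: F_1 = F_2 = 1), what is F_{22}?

By the doubling identity F_{2k} = F_k(2F_{k+1} − F_k): F_{22} = 89·(2·144 − 89) = 89·199 = 17711.

17711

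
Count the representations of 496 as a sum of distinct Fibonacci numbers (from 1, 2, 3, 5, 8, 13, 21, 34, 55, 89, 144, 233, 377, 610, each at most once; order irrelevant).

12

496 = 377+89+21+8+1 = 377+89+21+5+3+1 = 377+55+34+21+8+1 = … (9 more), for 12 in all.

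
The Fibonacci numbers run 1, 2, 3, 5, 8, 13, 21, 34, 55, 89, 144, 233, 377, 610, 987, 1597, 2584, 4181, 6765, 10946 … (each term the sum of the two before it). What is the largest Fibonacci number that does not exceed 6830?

6765 ≤ 6830 < 10946, so the largest Fibonacci number not exceeding 6830 is 6765.

6765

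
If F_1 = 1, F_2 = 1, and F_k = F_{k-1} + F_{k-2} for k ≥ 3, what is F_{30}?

Iterating the recurrence up to F_{22} = 17711 and F_{21} = 10946:
F_{23} = F_{22} + F_{21} = 17711 + 10946 = 28657
F_{24} = F_{23} + F_{22} = 28657 + 17711 = 46368
F_{25} = F_{24} + F_{23} = 46368 + 28657 = 75025
F_{26} = F_{25} + F_{24} = 75025 + 46368 = 121393
F_{27} = F_{26} + F_{25} = 121393 + 75025 = 196418
F_{28} = F_{27} + F_{26} = 196418 + 121393 = 317811
F_{29} = F_{28} + F_{27} = 317811 + 196418 = 514229
F_{30} = F_{29} + F_{28} = 514229 + 317811 = 832040

832040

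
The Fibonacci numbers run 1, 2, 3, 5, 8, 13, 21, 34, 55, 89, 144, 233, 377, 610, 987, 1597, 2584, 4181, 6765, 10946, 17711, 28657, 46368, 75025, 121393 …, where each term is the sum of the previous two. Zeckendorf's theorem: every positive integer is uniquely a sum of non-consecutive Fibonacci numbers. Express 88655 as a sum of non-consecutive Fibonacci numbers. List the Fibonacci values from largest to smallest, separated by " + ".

75025 + 10946 + 2584 + 89 + 8 + 3

Repeatedly subtract the largest Fibonacci number that fits:
subtract 75025 from 88655: 13630 remains
subtract 10946 from 13630: 2684 remains
subtract 2584 from 2684: 100 remains
subtract 89 from 100: 11 remains
subtract 8 from 11: 3 remains
subtract 3 from 3: 0 remains
So 88655 = 75025 + 10946 + 2584 + 89 + 8 + 3, with no two terms consecutive in the sequence.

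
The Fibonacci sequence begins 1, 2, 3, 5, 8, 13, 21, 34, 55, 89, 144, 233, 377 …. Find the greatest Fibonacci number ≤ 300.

233 ≤ 300 < 377, so the largest Fibonacci number not exceeding 300 is 233.

233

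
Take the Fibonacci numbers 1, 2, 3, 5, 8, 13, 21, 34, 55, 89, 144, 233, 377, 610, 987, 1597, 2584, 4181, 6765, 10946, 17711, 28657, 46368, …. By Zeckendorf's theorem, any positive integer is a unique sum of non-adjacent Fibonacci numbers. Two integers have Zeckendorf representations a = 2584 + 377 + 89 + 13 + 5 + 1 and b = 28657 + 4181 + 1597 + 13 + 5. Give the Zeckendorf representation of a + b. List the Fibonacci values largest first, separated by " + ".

The two numbers are 3069 and 34453, so their sum is 37522.
Greedy algorithm:
take 28657 (≤ 37522); 37522 − 28657 = 8865
take 6765 (≤ 8865); 8865 − 6765 = 2100
take 1597 (≤ 2100); 2100 − 1597 = 503
take 377 (≤ 503); 503 − 377 = 126
take 89 (≤ 126); 126 − 89 = 37
take 34 (≤ 37); 37 − 34 = 3
take 3 (≤ 3); 3 − 3 = 0

28657 + 6765 + 1597 + 377 + 89 + 34 + 3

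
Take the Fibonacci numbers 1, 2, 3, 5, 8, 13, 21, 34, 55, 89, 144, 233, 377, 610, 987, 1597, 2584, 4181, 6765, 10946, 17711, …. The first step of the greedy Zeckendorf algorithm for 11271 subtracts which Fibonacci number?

10946 ≤ 11271 < 17711, so the largest Fibonacci number not exceeding 11271 is 10946.

10946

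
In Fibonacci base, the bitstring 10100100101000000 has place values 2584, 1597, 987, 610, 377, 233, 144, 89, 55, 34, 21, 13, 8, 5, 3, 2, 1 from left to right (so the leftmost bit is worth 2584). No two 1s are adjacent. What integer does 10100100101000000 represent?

3880

Summing the place values of the 1 bits: 2584 + 987 + 233 + 55 + 21 = 3880.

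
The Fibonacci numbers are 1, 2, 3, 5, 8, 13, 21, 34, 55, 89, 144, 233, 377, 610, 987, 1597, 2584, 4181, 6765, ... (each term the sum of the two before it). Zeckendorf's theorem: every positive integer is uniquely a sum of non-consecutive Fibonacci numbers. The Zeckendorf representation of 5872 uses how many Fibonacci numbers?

Greedily peel off the largest Fibonacci term at each step:
largest Fibonacci ≤ 5872 is 4181; 5872 − 4181 = 1691
largest Fibonacci ≤ 1691 is 1597; 1691 − 1597 = 94
largest Fibonacci ≤ 94 is 89; 94 − 89 = 5
largest Fibonacci ≤ 5 is 5; 5 − 5 = 0
5872 = 4181 + 1597 + 89 + 5, which has 4 terms.

4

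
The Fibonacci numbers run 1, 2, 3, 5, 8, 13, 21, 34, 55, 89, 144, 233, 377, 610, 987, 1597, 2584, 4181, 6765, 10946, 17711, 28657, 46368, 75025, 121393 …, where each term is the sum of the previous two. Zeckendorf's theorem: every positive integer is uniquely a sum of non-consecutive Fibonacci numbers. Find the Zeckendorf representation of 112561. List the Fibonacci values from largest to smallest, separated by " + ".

75025 + 28657 + 6765 + 1597 + 377 + 89 + 34 + 13 + 3 + 1

largest Fibonacci ≤ 112561 is 75025; 112561 − 75025 = 37536
largest Fibonacci ≤ 37536 is 28657; 37536 − 28657 = 8879
largest Fibonacci ≤ 8879 is 6765; 8879 − 6765 = 2114
largest Fibonacci ≤ 2114 is 1597; 2114 − 1597 = 517
largest Fibonacci ≤ 517 is 377; 517 − 377 = 140
largest Fibonacci ≤ 140 is 89; 140 − 89 = 51
largest Fibonacci ≤ 51 is 34; 51 − 34 = 17
largest Fibonacci ≤ 17 is 13; 17 − 13 = 4
largest Fibonacci ≤ 4 is 3; 4 − 3 = 1
largest Fibonacci ≤ 1 is 1; 1 − 1 = 0
So 112561 = 75025 + 28657 + 6765 + 1597 + 377 + 89 + 34 + 13 + 3 + 1, with no two terms consecutive in the sequence.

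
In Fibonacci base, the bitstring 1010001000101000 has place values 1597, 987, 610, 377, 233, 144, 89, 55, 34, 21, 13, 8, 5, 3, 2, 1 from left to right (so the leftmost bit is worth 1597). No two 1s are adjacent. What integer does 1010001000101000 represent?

Summing the place values of the 1 bits: 1597 + 610 + 89 + 13 + 5 = 2314.

2314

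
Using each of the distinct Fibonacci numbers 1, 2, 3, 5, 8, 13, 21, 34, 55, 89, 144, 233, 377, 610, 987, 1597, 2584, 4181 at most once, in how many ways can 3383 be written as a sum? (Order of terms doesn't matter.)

48

Each representation comes from the Zeckendorf form by replacing some F_k with F_{k−1} + F_{k−2} where possible.
3383 = 2584+610+144+34+8+3 = 2584+610+144+34+8+2+1 = 2584+610+144+21+13+8+3 = 2584+610+89+55+34+8+3 = 2584+377+233+144+34+8+3 = … (43 more), for 48 in all.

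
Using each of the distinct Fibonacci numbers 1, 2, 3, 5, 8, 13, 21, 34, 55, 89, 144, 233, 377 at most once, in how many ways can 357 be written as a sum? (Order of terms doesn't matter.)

10

357 = 233+89+34+1 = 233+89+21+13+1 = 233+89+21+8+5+1 = 233+55+34+21+13+1 = … (6 more), for 10 in all.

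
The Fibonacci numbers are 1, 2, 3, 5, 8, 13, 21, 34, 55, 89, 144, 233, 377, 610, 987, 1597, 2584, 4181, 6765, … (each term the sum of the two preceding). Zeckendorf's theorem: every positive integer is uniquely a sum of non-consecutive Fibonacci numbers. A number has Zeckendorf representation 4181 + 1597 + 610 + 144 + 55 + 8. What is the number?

6595

4181 + 1597 + 610 + 144 + 55 + 8 = 6595.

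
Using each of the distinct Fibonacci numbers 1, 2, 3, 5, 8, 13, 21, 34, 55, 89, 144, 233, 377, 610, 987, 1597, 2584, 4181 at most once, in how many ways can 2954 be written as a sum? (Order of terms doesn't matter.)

27

2954 = 2584+233+89+34+13+1 = 2584+233+89+34+8+5+1 = 1597+987+233+89+34+13+1 = 2584+233+89+34+8+3+2+1 = 2584+233+89+21+13+8+5+1 = … (22 more), for 27 in all.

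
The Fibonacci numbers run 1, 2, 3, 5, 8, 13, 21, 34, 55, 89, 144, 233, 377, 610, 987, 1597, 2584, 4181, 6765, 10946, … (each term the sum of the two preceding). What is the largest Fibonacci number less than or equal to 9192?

6765

6765 ≤ 9192 < 10946, so the largest Fibonacci number not exceeding 9192 is 6765.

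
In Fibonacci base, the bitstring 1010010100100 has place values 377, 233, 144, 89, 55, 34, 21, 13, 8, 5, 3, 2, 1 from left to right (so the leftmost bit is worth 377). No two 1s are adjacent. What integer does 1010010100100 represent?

Summing the place values of the 1 bits: 377 + 144 + 34 + 13 + 3 = 571.

571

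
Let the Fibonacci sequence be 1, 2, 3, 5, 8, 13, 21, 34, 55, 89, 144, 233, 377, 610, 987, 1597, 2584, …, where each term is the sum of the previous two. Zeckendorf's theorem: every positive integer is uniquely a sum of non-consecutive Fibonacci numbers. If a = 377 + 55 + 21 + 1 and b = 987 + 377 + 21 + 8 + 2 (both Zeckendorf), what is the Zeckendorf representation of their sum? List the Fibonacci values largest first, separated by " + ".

1597 + 233 + 13 + 5 + 1

The two numbers are 454 and 1395, so their sum is 1849.
Greedy algorithm:
largest Fibonacci ≤ 1849 is 1597; 1849 − 1597 = 252
largest Fibonacci ≤ 252 is 233; 252 − 233 = 19
largest Fibonacci ≤ 19 is 13; 19 − 13 = 6
largest Fibonacci ≤ 6 is 5; 6 − 5 = 1
largest Fibonacci ≤ 1 is 1; 1 − 1 = 0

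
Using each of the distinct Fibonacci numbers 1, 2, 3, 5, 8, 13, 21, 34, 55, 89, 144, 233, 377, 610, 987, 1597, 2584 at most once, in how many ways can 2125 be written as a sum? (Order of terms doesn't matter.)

Starting from the Zeckendorf form and repeatedly splitting a term F_k into F_{k−1} + F_{k−2} (when neither is already used) reaches every representation.
2125 = 1597+377+144+5+2 = 1597+377+89+55+5+2 = 987+610+377+144+5+2 = … (11 more), for 14 in all.

14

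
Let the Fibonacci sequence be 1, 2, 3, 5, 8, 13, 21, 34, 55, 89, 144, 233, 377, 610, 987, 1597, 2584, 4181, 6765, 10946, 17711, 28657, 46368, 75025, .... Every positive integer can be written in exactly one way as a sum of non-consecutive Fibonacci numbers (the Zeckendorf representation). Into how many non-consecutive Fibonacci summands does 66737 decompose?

7

Greedily peel off the largest Fibonacci term at each step:
subtract 46368 from 66737: 20369 remains
subtract 17711 from 20369: 2658 remains
subtract 2584 from 2658: 74 remains
subtract 55 from 74: 19 remains
subtract 13 from 19: 6 remains
subtract 5 from 6: 1 remains
subtract 1 from 1: 0 remains
66737 = 46368 + 17711 + 2584 + 55 + 13 + 5 + 1, which has 7 terms.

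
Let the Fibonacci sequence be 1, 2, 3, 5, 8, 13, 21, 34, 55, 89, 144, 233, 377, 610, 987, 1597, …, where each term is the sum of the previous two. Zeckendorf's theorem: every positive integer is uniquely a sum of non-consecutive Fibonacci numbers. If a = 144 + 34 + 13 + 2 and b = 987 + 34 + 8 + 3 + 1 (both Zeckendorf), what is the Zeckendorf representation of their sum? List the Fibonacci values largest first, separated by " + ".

The two numbers are 193 and 1033, so their sum is 1226.
Greedy algorithm:
largest Fibonacci ≤ 1226 is 987; 1226 − 987 = 239
largest Fibonacci ≤ 239 is 233; 239 − 233 = 6
largest Fibonacci ≤ 6 is 5; 6 − 5 = 1
largest Fibonacci ≤ 1 is 1; 1 − 1 = 0

987 + 233 + 5 + 1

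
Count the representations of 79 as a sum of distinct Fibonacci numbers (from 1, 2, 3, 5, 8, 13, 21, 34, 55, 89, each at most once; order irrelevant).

Starting from the Zeckendorf form and repeatedly splitting a term F_k into F_{k−1} + F_{k−2} (when neither is already used) reaches every representation.
79 = 55+21+3 = 55+21+2+1 = 55+13+8+3 = 55+13+8+2+1 = 34+21+13+8+3 = … (3 more), for 8 in all.

8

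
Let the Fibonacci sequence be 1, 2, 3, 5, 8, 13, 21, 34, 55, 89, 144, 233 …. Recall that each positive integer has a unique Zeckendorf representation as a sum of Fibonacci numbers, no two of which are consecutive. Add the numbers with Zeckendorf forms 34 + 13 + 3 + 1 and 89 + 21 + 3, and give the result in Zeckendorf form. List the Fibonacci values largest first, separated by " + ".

The two numbers are 51 and 113, so their sum is 164.
Greedily peel off the largest Fibonacci term at each step:
largest Fibonacci ≤ 164 is 144; 164 − 144 = 20
largest Fibonacci ≤ 20 is 13; 20 − 13 = 7
largest Fibonacci ≤ 7 is 5; 7 − 5 = 2
largest Fibonacci ≤ 2 is 2; 2 − 2 = 0

144 + 13 + 5 + 2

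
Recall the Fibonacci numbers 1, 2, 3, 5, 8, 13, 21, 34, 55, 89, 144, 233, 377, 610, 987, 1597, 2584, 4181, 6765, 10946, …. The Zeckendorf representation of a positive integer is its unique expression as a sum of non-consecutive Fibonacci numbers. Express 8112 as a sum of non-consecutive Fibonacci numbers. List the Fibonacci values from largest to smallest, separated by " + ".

Greedy algorithm:
8112: greatest Fibonacci not exceeding it is 6765, leaving 1347
1347: greatest Fibonacci not exceeding it is 987, leaving 360
360: greatest Fibonacci not exceeding it is 233, leaving 127
127: greatest Fibonacci not exceeding it is 89, leaving 38
38: greatest Fibonacci not exceeding it is 34, leaving 4
4: greatest Fibonacci not exceeding it is 3, leaving 1
1: greatest Fibonacci not exceeding it is 1, leaving 0
So 8112 = 6765 + 987 + 233 + 89 + 34 + 3 + 1, with no two terms consecutive in the sequence.

6765 + 987 + 233 + 89 + 34 + 3 + 1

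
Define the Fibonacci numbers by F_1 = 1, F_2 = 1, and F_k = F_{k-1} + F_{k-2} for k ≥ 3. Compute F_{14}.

377

Iterating the recurrence up to F_{8} = 21 and F_{7} = 13:
F_{9} = F_{8} + F_{7} = 21 + 13 = 34
F_{10} = F_{9} + F_{8} = 34 + 21 = 55
F_{11} = F_{10} + F_{9} = 55 + 34 = 89
F_{12} = F_{11} + F_{10} = 89 + 55 = 144
F_{13} = F_{12} + F_{11} = 144 + 89 = 233
F_{14} = F_{13} + F_{12} = 233 + 144 = 377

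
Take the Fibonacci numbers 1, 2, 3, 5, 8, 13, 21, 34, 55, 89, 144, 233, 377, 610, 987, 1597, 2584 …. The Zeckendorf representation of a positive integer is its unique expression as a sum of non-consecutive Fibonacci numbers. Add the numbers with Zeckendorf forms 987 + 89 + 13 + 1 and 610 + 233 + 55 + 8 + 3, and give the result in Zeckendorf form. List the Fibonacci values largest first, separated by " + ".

The two numbers are 1090 and 909, so their sum is 1999.
Greedily peel off the largest Fibonacci term at each step:
largest Fibonacci ≤ 1999 is 1597; 1999 − 1597 = 402
largest Fibonacci ≤ 402 is 377; 402 − 377 = 25
largest Fibonacci ≤ 25 is 21; 25 − 21 = 4
largest Fibonacci ≤ 4 is 3; 4 − 3 = 1
largest Fibonacci ≤ 1 is 1; 1 − 1 = 0

1597 + 377 + 21 + 3 + 1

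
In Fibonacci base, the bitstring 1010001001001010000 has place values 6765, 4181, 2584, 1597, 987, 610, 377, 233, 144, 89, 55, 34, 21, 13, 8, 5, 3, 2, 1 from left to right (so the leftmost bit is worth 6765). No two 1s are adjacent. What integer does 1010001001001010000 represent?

9844

Summing the place values of the 1 bits: 6765 + 2584 + 377 + 89 + 21 + 8 = 9844.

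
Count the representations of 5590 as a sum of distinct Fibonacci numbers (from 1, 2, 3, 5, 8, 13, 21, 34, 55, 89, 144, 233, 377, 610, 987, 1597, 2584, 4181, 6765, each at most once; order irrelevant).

60

Each representation comes from the Zeckendorf form by replacing some F_k with F_{k−1} + F_{k−2} where possible.
5590 = 4181+987+377+34+8+3 = 4181+987+377+34+8+2+1 = 4181+987+377+21+13+8+3 = 4181+987+233+144+34+8+3 = … (56 more), for 60 in all.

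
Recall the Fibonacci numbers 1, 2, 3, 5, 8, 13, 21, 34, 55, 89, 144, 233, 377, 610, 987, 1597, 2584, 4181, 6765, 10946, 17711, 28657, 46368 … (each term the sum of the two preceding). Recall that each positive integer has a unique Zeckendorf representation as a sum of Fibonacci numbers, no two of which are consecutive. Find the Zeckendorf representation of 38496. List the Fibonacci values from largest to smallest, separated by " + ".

28657 + 6765 + 2584 + 377 + 89 + 21 + 3

Repeatedly subtract the largest Fibonacci number that fits:
38496: greatest Fibonacci not exceeding it is 28657, leaving 9839
9839: greatest Fibonacci not exceeding it is 6765, leaving 3074
3074: greatest Fibonacci not exceeding it is 2584, leaving 490
490: greatest Fibonacci not exceeding it is 377, leaving 113
113: greatest Fibonacci not exceeding it is 89, leaving 24
24: greatest Fibonacci not exceeding it is 21, leaving 3
3: greatest Fibonacci not exceeding it is 3, leaving 0
So 38496 = 28657 + 6765 + 2584 + 377 + 89 + 21 + 3, with no two terms consecutive in the sequence.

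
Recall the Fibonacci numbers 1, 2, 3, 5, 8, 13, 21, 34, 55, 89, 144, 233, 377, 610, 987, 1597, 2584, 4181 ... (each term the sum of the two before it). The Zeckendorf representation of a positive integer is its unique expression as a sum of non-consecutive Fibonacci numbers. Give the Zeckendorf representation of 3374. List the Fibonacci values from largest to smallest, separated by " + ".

take 2584 (≤ 3374); 3374 − 2584 = 790
take 610 (≤ 790); 790 − 610 = 180
take 144 (≤ 180); 180 − 144 = 36
take 34 (≤ 36); 36 − 34 = 2
take 2 (≤ 2); 2 − 2 = 0
So 3374 = 2584 + 610 + 144 + 34 + 2, with no two terms consecutive in the sequence.

2584 + 610 + 144 + 34 + 2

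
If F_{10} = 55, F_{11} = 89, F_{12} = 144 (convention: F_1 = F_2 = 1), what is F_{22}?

17711

By the addition formula F_{m+n} = F_m F_{n+1} + F_{m−1} F_n with m=12, n=10: F_{22} = 144·89 + 89·55 = 12816 + 4895 = 17711.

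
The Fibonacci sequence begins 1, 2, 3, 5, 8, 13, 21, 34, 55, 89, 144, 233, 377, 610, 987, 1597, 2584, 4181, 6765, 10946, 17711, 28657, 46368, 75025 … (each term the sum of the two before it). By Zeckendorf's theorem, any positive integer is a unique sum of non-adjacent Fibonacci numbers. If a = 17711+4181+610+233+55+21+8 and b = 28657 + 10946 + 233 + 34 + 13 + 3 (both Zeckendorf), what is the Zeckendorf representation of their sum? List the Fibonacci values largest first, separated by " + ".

The two numbers are 22819 and 39886, so their sum is 62705.
Greedily peel off the largest Fibonacci term at each step:
46368 ≤ 62705 < 75025, so take 46368; remainder 16337
10946 ≤ 16337 < 17711, so take 10946; remainder 5391
4181 ≤ 5391 < 6765, so take 4181; remainder 1210
987 ≤ 1210 < 1597, so take 987; remainder 223
144 ≤ 223 < 233, so take 144; remainder 79
55 ≤ 79 < 89, so take 55; remainder 24
21 ≤ 24 < 34, so take 21; remainder 3
3 ≤ 3 < 5, so take 3; remainder 0

46368 + 10946 + 4181 + 987 + 144 + 55 + 21 + 3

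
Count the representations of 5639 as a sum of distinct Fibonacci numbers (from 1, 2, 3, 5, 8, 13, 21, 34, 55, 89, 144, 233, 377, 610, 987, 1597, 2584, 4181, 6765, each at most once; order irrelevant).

Each representation comes from the Zeckendorf form by replacing some F_k with F_{k−1} + F_{k−2} where possible.
5639 = 4181+987+377+89+5 = 4181+987+377+89+3+2 = 4181+987+377+55+34+5 = 4181+987+233+144+89+5 = 4181+987+377+55+34+3+2 = … (37 more), for 42 in all.

42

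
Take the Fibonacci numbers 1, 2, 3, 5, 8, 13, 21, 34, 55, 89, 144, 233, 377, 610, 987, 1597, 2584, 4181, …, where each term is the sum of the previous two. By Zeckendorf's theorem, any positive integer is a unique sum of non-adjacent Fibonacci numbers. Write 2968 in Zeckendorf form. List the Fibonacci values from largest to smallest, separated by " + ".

2584 + 377 + 5 + 2

Greedily peel off the largest Fibonacci term at each step:
2968 − 2584 = 384
384 − 377 = 7
7 − 5 = 2
2 − 2 = 0
So 2968 = 2584 + 377 + 5 + 2, with no two terms consecutive in the sequence.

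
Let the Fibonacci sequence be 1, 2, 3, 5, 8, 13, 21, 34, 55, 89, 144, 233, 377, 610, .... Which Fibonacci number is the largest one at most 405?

377

377 ≤ 405 < 610, so the largest Fibonacci number not exceeding 405 is 377.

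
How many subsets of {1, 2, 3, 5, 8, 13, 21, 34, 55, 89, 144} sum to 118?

10

118 = 89+21+8 = 89+21+5+3 = 55+34+21+8 = 89+21+5+2+1 = … (6 more), for 10 in all.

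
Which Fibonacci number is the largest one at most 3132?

2584

2584 ≤ 3132 < 4181, so the largest Fibonacci number not exceeding 3132 is 2584.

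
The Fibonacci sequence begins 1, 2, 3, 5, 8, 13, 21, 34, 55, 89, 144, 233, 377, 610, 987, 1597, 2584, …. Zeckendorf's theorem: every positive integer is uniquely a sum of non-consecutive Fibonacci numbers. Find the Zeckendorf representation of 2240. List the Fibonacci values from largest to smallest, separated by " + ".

Greedily peel off the largest Fibonacci term at each step:
1597 ≤ 2240 < 2584, so take 1597; remainder 643
610 ≤ 643 < 987, so take 610; remainder 33
21 ≤ 33 < 34, so take 21; remainder 12
8 ≤ 12 < 13, so take 8; remainder 4
3 ≤ 4 < 5, so take 3; remainder 1
1 ≤ 1 < 2, so take 1; remainder 0
So 2240 = 1597 + 610 + 21 + 8 + 3 + 1, with no two terms consecutive in the sequence.

1597 + 610 + 21 + 8 + 3 + 1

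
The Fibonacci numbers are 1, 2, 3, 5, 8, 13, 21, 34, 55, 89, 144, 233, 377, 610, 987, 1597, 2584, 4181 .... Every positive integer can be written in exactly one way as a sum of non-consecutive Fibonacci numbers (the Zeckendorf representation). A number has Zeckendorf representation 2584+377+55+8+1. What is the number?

2584+377+55+8+1 = 3025.

3025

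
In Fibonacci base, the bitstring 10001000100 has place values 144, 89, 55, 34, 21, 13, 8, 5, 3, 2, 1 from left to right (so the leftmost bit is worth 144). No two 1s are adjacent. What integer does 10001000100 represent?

168

Summing the place values of the 1 bits: 144 + 21 + 3 = 168.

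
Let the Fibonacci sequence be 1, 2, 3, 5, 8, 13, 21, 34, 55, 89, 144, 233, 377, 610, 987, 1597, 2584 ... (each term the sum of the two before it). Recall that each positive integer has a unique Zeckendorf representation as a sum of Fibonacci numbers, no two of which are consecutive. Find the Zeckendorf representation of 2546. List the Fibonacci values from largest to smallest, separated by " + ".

2546 − 1597 = 949
949 − 610 = 339
339 − 233 = 106
106 − 89 = 17
17 − 13 = 4
4 − 3 = 1
1 − 1 = 0
So 2546 = 1597 + 610 + 233 + 89 + 13 + 3 + 1, with no two terms consecutive in the sequence.

1597 + 610 + 233 + 89 + 13 + 3 + 1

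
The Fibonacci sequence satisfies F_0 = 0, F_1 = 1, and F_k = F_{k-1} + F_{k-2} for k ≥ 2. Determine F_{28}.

317811

Iterating the recurrence up to F_{20} = 6765 and F_{19} = 4181:
F_{21} = F_{20} + F_{19} = 6765 + 4181 = 10946
F_{22} = F_{21} + F_{20} = 10946 + 6765 = 17711
F_{23} = F_{22} + F_{21} = 17711 + 10946 = 28657
F_{24} = F_{23} + F_{22} = 28657 + 17711 = 46368
F_{25} = F_{24} + F_{23} = 46368 + 28657 = 75025
F_{26} = F_{25} + F_{24} = 75025 + 46368 = 121393
F_{27} = F_{26} + F_{25} = 121393 + 75025 = 196418
F_{28} = F_{27} + F_{26} = 196418 + 121393 = 317811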